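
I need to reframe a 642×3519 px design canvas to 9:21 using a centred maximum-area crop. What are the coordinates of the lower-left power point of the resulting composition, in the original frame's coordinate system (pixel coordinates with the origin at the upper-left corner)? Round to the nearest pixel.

x = 214 px, y = 2009 px

642/3519 < 9/21, so the 9:21 crop keeps the full width 642 and trims height to 642 × 21/9 = 1498.00 px.
Top offset = (3519 − 1498.00)/2 = 1010.50 px; left offset = 0.
Lower-left is one-third across and two-thirds down within the crop:
x = 0.00 + 1 × 642.00/3 ≈ 214; y = 1010.50 + 2 × 1498.00/3 ≈ 2009.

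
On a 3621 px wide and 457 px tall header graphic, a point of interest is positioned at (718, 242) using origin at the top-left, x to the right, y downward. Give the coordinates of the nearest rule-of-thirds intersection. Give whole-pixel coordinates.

Third lines: x ∈ {1207, 2414}, y ∈ {152, 305}.
718 is closer to x = 1207; 242 is closer to y = 305.
So the nearest intersection is the lower-left power point.

x = 1207 px, y = 305 px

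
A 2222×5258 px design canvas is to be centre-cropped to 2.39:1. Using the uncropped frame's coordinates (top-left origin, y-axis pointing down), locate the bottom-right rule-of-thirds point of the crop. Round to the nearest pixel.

2222/5258 < 2.39/1, so the 2.39:1 crop keeps the full width 2222 and trims height to 2222 × 1/2.39 = 929.71 px.
Top offset = (5258 − 929.71)/2 = 2164.15 px; left offset = 0.
Bottom-right is two-thirds across and two-thirds down within the crop:
x = 0.00 + 2 × 2222.00/3 ≈ 1481; y = 2164.15 + 2 × 929.71/3 ≈ 2784.

x = 1481 px, y = 2784 px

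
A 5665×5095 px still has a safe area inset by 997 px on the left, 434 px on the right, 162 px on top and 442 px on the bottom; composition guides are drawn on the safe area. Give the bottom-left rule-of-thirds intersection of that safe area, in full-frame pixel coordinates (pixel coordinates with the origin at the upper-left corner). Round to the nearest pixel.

(2408, 3156)

Content width = 5665 − 997 − 434 = 4234 px; content height = 5095 − 162 − 442 = 4491 px.
Bottom-left is one-third across and two-thirds down within the safe area.
x = 997 + 1 × 4234/3 = 997 + 1411.33 ≈ 2408
y = 162 + 2 × 4491/3 = 162 + 2994.00 ≈ 3156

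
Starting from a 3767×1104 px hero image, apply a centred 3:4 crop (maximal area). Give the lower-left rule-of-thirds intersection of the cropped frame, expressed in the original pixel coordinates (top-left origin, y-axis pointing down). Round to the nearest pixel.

3767/1104 > 3/4, so the 3:4 crop keeps the full height 1104 and trims width to 1104 × 3/4 = 828.00 px.
Left offset = (3767 − 828.00)/2 = 1469.50 px; top offset = 0.
Lower-left is one-third across and two-thirds down within the crop:
x = 1469.50 + 1 × 828.00/3 ≈ 1746; y = 0.00 + 2 × 1104.00/3 ≈ 736.

(1746, 736)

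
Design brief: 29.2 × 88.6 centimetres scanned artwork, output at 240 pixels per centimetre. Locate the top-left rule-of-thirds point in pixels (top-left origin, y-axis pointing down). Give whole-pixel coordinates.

In pixels the canvas is 29.2 × 240 = 7008 wide and 88.6 × 240 = 21264 tall.
The top-left point is one-third across and one-third down:
x = 1 × 7008/3 ≈ 2336; y = 1 × 21264/3 ≈ 7088.

x = 2336 px, y = 7088 px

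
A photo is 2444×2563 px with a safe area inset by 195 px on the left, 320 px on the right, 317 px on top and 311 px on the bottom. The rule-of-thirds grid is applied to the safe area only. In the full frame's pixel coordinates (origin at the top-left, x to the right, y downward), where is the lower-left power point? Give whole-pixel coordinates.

Content width = 2444 − 195 − 320 = 1929 px; content height = 2563 − 317 − 311 = 1935 px.
Lower-left is one-third across and two-thirds down within the safe area.
x = 195 + 1 × 1929/3 = 195 + 643.00 ≈ 838
y = 317 + 2 × 1935/3 = 317 + 1290.00 ≈ 1607

x = 838 px, y = 1607 px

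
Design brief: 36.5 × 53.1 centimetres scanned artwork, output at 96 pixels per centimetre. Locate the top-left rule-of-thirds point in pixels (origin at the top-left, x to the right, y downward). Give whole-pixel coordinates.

x = 1168 px, y = 1699 px

In pixels the canvas is 36.5 × 96 = 3504 wide and 53.1 × 96 = 5097.6 tall.
The top-left point is one-third across and one-third down:
x = 1 × 3504/3 ≈ 1168; y = 1 × 5097.6/3 ≈ 1699.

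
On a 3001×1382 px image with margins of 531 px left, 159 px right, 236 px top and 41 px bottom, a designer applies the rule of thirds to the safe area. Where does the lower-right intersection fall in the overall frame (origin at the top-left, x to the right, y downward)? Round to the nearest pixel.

(2072, 973)

Content width = 3001 − 531 − 159 = 2311 px; content height = 1382 − 236 − 41 = 1105 px.
Lower-right is two-thirds across and two-thirds down within the safe area.
x = 531 + 2 × 2311/3 = 531 + 1540.67 ≈ 2072
y = 236 + 2 × 1105/3 = 236 + 736.67 ≈ 973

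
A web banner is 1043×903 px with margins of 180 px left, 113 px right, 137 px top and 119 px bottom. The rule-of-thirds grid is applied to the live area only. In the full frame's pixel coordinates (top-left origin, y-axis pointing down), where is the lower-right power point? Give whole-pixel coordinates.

(680, 568)

Content width = 1043 − 180 − 113 = 750 px; content height = 903 − 137 − 119 = 647 px.
Lower-right is two-thirds across and two-thirds down within the live area.
x = 180 + 2 × 750/3 = 180 + 500.00 ≈ 680
y = 137 + 2 × 647/3 = 137 + 431.33 ≈ 568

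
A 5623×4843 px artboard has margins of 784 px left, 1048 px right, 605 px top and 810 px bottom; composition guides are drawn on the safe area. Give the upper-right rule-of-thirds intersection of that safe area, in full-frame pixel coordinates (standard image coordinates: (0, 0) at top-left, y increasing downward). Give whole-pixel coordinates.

Content width = 5623 − 784 − 1048 = 3791 px; content height = 4843 − 605 − 810 = 3428 px.
Upper-right is two-thirds across and one-third down within the safe area.
x = 784 + 2 × 3791/3 = 784 + 2527.33 ≈ 3311
y = 605 + 1 × 3428/3 = 605 + 1142.67 ≈ 1748

(3311, 1748)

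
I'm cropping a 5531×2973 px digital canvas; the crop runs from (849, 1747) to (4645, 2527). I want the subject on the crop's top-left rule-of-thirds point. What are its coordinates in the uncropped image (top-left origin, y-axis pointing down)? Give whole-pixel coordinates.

Crop width = 4645 − 849 = 3796 px; one third is 1265.33 px.
Crop height = 2527 − 1747 = 780 px; one third is 260.00 px.
The top-left point is one-third across and one-third down within the crop:
x = 849 + 1 × 1265.33 ≈ 2114; y = 1747 + 1 × 260.00 ≈ 2007.

x = 2114 px, y = 2007 px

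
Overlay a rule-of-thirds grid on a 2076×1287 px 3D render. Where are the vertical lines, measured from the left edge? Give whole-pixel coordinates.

2076 / 3 = 692, so the vertical lines sit at one and two thirds of 2076.

x = 692 px and x = 1384 px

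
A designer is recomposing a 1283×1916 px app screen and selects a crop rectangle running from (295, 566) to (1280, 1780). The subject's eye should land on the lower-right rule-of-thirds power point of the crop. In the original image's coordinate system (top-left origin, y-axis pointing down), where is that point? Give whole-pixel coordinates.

x = 952 px, y = 1375 px

Crop width = 1280 − 295 = 985 px; one third is 328.33 px.
Crop height = 1780 − 566 = 1214 px; one third is 404.67 px.
The lower-right point is two-thirds across and two-thirds down within the crop:
x = 295 + 2 × 328.33 ≈ 952; y = 566 + 2 × 404.67 ≈ 1375.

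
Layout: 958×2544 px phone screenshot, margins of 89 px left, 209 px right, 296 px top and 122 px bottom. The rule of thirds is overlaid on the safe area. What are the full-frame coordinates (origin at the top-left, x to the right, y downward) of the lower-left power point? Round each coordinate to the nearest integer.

(309, 1713)

Content width = 958 − 89 − 209 = 660 px; content height = 2544 − 296 − 122 = 2126 px.
Lower-left is one-third across and two-thirds down within the safe area.
x = 89 + 1 × 660/3 = 89 + 220.00 ≈ 309
y = 296 + 2 × 2126/3 = 296 + 1417.33 ≈ 1713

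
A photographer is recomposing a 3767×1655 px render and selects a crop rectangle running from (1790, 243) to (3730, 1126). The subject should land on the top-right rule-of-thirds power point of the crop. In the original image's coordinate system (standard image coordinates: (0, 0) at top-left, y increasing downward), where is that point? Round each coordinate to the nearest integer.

x = 3083 px, y = 537 px

Crop width = 3730 − 1790 = 1940 px; one third is 646.67 px.
Crop height = 1126 − 243 = 883 px; one third is 294.33 px.
The top-right point is two-thirds across and one-third down within the crop:
x = 1790 + 2 × 646.67 ≈ 3083; y = 243 + 1 × 294.33 ≈ 537.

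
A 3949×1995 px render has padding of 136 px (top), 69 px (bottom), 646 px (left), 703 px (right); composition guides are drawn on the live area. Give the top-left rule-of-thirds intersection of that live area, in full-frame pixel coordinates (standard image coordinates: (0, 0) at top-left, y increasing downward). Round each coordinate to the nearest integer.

Content width = 3949 − 646 − 703 = 2600 px; content height = 1995 − 136 − 69 = 1790 px.
Top-left is one-third across and one-third down within the live area.
x = 646 + 1 × 2600/3 = 646 + 866.67 ≈ 1513
y = 136 + 1 × 1790/3 = 136 + 596.67 ≈ 733

(1513, 733)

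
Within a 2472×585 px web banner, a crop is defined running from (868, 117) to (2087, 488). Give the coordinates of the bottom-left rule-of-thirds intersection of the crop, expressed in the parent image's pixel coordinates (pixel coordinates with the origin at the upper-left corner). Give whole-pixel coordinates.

Crop width = 2087 − 868 = 1219 px; one third is 406.33 px.
Crop height = 488 − 117 = 371 px; one third is 123.67 px.
The bottom-left point is one-third across and two-thirds down within the crop:
x = 868 + 1 × 406.33 ≈ 1274; y = 117 + 2 × 123.67 ≈ 364.

x = 1274 px, y = 364 px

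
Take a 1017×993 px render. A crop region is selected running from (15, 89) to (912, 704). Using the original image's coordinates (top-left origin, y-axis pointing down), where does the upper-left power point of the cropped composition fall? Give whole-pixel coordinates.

x = 314 px, y = 294 px

Crop width = 912 − 15 = 897 px; one third is 299.00 px.
Crop height = 704 − 89 = 615 px; one third is 205.00 px.
The upper-left point is one-third across and one-third down within the crop:
x = 15 + 1 × 299.00 ≈ 314; y = 89 + 1 × 205.00 ≈ 294.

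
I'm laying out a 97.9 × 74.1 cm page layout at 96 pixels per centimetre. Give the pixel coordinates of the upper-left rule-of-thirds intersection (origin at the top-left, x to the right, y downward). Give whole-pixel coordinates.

x = 3133 px, y = 2371 px

In pixels the canvas is 97.9 × 96 = 9398.4 wide and 74.1 × 96 = 7113.6 tall.
The upper-left point is one-third across and one-third down:
x = 1 × 9398.4/3 ≈ 3133; y = 1 × 7113.6/3 ≈ 2371.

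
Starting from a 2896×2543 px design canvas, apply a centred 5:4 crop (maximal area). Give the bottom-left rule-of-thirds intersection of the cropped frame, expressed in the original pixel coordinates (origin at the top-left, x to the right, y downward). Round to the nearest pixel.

(965, 1658)

2896/2543 < 5/4, so the 5:4 crop keeps the full width 2896 and trims height to 2896 × 4/5 = 2316.80 px.
Top offset = (2543 − 2316.80)/2 = 113.10 px; left offset = 0.
Bottom-left is one-third across and two-thirds down within the crop:
x = 0.00 + 1 × 2896.00/3 ≈ 965; y = 113.10 + 2 × 2316.80/3 ≈ 1658.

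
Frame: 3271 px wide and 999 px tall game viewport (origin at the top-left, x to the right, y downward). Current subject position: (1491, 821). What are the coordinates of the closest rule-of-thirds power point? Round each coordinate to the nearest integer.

x = 1090 px, y = 666 px

Third lines: x ∈ {1090, 2181}, y ∈ {333, 666}.
1491 is closer to x = 1090; 821 is closer to y = 666.
So the nearest intersection is the lower-left power point.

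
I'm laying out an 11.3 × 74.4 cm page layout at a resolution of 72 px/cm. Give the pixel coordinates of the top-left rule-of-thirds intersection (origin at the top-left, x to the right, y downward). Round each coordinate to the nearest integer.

In pixels the canvas is 11.3 × 72 = 813.6 wide and 74.4 × 72 = 5356.8 tall.
The top-left point is one-third across and one-third down:
x = 1 × 813.6/3 ≈ 271; y = 1 × 5356.8/3 ≈ 1786.

x = 271 px, y = 1786 px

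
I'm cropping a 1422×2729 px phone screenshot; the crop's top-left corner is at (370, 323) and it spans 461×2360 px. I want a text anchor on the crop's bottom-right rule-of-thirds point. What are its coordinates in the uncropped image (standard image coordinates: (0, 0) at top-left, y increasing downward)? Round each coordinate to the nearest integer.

x = 677 px, y = 1896 px

One third of the crop width 461 is 153.67 px.
One third of the crop height 2360 is 786.67 px.
The bottom-right point is two-thirds across and two-thirds down within the crop:
x = 370 + 2 × 153.67 ≈ 677; y = 323 + 2 × 786.67 ≈ 1896.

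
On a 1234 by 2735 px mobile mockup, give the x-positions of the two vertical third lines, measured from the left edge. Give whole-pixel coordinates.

x = 411 px and x = 823 px

1234 / 3 = 411.33, so the vertical lines sit at one and two thirds of 1234.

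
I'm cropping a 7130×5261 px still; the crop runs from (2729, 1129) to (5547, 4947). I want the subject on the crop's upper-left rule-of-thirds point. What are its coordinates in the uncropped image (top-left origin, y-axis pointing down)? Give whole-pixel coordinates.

(3668, 2402)

Crop width = 5547 − 2729 = 2818 px; one third is 939.33 px.
Crop height = 4947 − 1129 = 3818 px; one third is 1272.67 px.
The upper-left point is one-third across and one-third down within the crop:
x = 2729 + 1 × 939.33 ≈ 3668; y = 1129 + 1 × 1272.67 ≈ 2402.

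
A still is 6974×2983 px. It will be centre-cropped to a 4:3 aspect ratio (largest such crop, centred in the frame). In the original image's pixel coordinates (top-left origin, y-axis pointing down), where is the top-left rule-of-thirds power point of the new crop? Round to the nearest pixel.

x = 2824 px, y = 994 px

6974/2983 > 4/3, so the 4:3 crop keeps the full height 2983 and trims width to 2983 × 4/3 = 3977.33 px.
Left offset = (6974 − 3977.33)/2 = 1498.33 px; top offset = 0.
Top-left is one-third across and one-third down within the crop:
x = 1498.33 + 1 × 3977.33/3 ≈ 2824; y = 0.00 + 1 × 2983.00/3 ≈ 994.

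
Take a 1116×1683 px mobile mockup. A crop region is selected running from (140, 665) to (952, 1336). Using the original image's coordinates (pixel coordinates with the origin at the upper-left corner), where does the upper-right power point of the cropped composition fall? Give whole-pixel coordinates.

x = 681 px, y = 889 px

Crop width = 952 − 140 = 812 px; one third is 270.67 px.
Crop height = 1336 − 665 = 671 px; one third is 223.67 px.
The upper-right point is two-thirds across and one-third down within the crop:
x = 140 + 2 × 270.67 ≈ 681; y = 665 + 1 × 223.67 ≈ 889.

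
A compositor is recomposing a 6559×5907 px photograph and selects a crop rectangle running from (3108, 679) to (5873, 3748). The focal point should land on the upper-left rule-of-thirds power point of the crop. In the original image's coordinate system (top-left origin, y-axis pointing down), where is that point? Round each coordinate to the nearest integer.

(4030, 1702)

Crop width = 5873 − 3108 = 2765 px; one third is 921.67 px.
Crop height = 3748 − 679 = 3069 px; one third is 1023.00 px.
The upper-left point is one-third across and one-third down within the crop:
x = 3108 + 1 × 921.67 ≈ 4030; y = 679 + 1 × 1023.00 ≈ 1702.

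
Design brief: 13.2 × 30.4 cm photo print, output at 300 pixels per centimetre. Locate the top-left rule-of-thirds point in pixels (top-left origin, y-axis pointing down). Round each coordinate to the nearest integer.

In pixels the canvas is 13.2 × 300 = 3960 wide and 30.4 × 300 = 9120 tall.
The top-left point is one-third across and one-third down:
x = 1 × 3960/3 ≈ 1320; y = 1 × 9120/3 ≈ 3040.

x = 1320 px, y = 3040 px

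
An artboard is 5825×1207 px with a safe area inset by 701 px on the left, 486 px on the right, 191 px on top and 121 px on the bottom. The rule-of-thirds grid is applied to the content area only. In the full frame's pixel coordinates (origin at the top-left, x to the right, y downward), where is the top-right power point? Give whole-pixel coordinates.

(3793, 489)

Content width = 5825 − 701 − 486 = 4638 px; content height = 1207 − 191 − 121 = 895 px.
Top-right is two-thirds across and one-third down within the content area.
x = 701 + 2 × 4638/3 = 701 + 3092.00 ≈ 3793
y = 191 + 1 × 895/3 = 191 + 298.33 ≈ 489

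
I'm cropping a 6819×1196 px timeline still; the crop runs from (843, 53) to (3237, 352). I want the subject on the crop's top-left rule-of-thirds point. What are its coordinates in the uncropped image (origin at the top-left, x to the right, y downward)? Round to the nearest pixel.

(1641, 153)

Crop width = 3237 − 843 = 2394 px; one third is 798.00 px.
Crop height = 352 − 53 = 299 px; one third is 99.67 px.
The top-left point is one-third across and one-third down within the crop:
x = 843 + 1 × 798.00 ≈ 1641; y = 53 + 1 × 99.67 ≈ 153.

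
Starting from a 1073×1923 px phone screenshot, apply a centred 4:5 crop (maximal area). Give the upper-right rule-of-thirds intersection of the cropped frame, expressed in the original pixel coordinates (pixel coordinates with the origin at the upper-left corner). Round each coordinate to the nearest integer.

(715, 738)

1073/1923 < 4/5, so the 4:5 crop keeps the full width 1073 and trims height to 1073 × 5/4 = 1341.25 px.
Top offset = (1923 − 1341.25)/2 = 290.88 px; left offset = 0.
Upper-right is two-thirds across and one-third down within the crop:
x = 0.00 + 2 × 1073.00/3 ≈ 715; y = 290.88 + 1 × 1341.25/3 ≈ 738.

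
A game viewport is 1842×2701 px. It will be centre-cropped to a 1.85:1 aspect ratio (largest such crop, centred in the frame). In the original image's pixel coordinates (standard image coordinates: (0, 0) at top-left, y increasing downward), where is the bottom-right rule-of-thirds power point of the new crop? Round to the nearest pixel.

x = 1228 px, y = 1516 px

1842/2701 < 1.85/1, so the 1.85:1 crop keeps the full width 1842 and trims height to 1842 × 1/1.85 = 995.68 px.
Top offset = (2701 − 995.68)/2 = 852.66 px; left offset = 0.
Bottom-right is two-thirds across and two-thirds down within the crop:
x = 0.00 + 2 × 1842.00/3 ≈ 1228; y = 852.66 + 2 × 995.68/3 ≈ 1516.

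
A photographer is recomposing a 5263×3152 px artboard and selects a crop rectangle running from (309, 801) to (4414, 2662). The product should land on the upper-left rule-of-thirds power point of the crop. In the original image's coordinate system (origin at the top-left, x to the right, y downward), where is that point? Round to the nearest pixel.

Crop width = 4414 − 309 = 4105 px; one third is 1368.33 px.
Crop height = 2662 − 801 = 1861 px; one third is 620.33 px.
The upper-left point is one-third across and one-third down within the crop:
x = 309 + 1 × 1368.33 ≈ 1677; y = 801 + 1 × 620.33 ≈ 1421.

(1677, 1421)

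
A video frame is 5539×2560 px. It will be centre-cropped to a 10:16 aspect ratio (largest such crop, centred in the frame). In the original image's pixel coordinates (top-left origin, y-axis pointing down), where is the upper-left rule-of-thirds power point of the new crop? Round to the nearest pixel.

x = 2503 px, y = 853 px

5539/2560 > 10/16, so the 10:16 crop keeps the full height 2560 and trims width to 2560 × 10/16 = 1600.00 px.
Left offset = (5539 − 1600.00)/2 = 1969.50 px; top offset = 0.
Upper-left is one-third across and one-third down within the crop:
x = 1969.50 + 1 × 1600.00/3 ≈ 2503; y = 0.00 + 1 × 2560.00/3 ≈ 853.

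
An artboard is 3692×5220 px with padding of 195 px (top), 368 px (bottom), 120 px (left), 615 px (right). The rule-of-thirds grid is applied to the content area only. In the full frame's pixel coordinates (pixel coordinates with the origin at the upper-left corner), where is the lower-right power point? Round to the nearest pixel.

Content width = 3692 − 120 − 615 = 2957 px; content height = 5220 − 195 − 368 = 4657 px.
Lower-right is two-thirds across and two-thirds down within the content area.
x = 120 + 2 × 2957/3 = 120 + 1971.33 ≈ 2091
y = 195 + 2 × 4657/3 = 195 + 3104.67 ≈ 3300

(2091, 3300)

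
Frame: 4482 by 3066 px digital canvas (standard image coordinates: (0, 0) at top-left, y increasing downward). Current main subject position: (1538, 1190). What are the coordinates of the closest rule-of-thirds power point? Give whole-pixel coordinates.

(1494, 1022)

Third lines: x ∈ {1494, 2988}, y ∈ {1022, 2044}.
1538 is closer to x = 1494; 1190 is closer to y = 1022.
So the nearest intersection is the upper-left power point.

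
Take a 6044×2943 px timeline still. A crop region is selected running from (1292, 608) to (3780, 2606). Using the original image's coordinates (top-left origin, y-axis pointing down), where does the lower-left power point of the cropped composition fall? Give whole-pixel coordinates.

(2121, 1940)

Crop width = 3780 − 1292 = 2488 px; one third is 829.33 px.
Crop height = 2606 − 608 = 1998 px; one third is 666.00 px.
The lower-left point is one-third across and two-thirds down within the crop:
x = 1292 + 1 × 829.33 ≈ 2121; y = 608 + 2 × 666.00 ≈ 1940.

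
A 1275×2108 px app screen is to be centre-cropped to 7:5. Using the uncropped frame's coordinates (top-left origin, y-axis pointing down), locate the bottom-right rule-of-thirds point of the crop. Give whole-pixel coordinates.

1275/2108 < 7/5, so the 7:5 crop keeps the full width 1275 and trims height to 1275 × 5/7 = 910.71 px.
Top offset = (2108 − 910.71)/2 = 598.64 px; left offset = 0.
Bottom-right is two-thirds across and two-thirds down within the crop:
x = 0.00 + 2 × 1275.00/3 ≈ 850; y = 598.64 + 2 × 910.71/3 ≈ 1206.

x = 850 px, y = 1206 px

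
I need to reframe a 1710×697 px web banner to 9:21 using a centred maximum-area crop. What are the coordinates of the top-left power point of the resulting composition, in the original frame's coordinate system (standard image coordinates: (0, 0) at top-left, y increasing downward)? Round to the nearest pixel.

(805, 232)

1710/697 > 9/21, so the 9:21 crop keeps the full height 697 and trims width to 697 × 9/21 = 298.71 px.
Left offset = (1710 − 298.71)/2 = 705.64 px; top offset = 0.
Top-left is one-third across and one-third down within the crop:
x = 705.64 + 1 × 298.71/3 ≈ 805; y = 0.00 + 1 × 697.00/3 ≈ 232.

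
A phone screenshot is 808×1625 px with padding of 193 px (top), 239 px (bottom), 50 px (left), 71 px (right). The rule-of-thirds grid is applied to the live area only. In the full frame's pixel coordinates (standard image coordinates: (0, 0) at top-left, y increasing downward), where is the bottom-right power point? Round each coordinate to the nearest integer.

Content width = 808 − 50 − 71 = 687 px; content height = 1625 − 193 − 239 = 1193 px.
Bottom-right is two-thirds across and two-thirds down within the live area.
x = 50 + 2 × 687/3 = 50 + 458.00 ≈ 508
y = 193 + 2 × 1193/3 = 193 + 795.33 ≈ 988

x = 508 px, y = 988 px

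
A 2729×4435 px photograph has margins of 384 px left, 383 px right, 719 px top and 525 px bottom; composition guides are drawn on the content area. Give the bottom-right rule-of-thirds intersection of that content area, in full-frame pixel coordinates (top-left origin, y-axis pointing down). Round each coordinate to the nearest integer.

x = 1692 px, y = 2846 px

Content width = 2729 − 384 − 383 = 1962 px; content height = 4435 − 719 − 525 = 3191 px.
Bottom-right is two-thirds across and two-thirds down within the content area.
x = 384 + 2 × 1962/3 = 384 + 1308.00 ≈ 1692
y = 719 + 2 × 3191/3 = 719 + 2127.33 ≈ 2846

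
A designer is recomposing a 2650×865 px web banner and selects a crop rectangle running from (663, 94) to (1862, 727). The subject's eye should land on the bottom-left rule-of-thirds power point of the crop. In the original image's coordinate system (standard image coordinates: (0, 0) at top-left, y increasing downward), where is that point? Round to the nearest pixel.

x = 1063 px, y = 516 px

Crop width = 1862 − 663 = 1199 px; one third is 399.67 px.
Crop height = 727 − 94 = 633 px; one third is 211.00 px.
The bottom-left point is one-third across and two-thirds down within the crop:
x = 663 + 1 × 399.67 ≈ 1063; y = 94 + 2 × 211.00 ≈ 516.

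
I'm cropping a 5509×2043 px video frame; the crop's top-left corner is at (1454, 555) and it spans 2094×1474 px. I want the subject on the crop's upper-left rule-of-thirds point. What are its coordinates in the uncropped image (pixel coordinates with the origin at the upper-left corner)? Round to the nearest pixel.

(2152, 1046)

One third of the crop width 2094 is 698.00 px.
One third of the crop height 1474 is 491.33 px.
The upper-left point is one-third across and one-third down within the crop:
x = 1454 + 1 × 698.00 ≈ 2152; y = 555 + 1 × 491.33 ≈ 1046.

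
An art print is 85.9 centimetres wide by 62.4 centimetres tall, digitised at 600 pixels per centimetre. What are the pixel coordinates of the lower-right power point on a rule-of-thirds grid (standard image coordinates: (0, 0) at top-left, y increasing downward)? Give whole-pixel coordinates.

(34360, 24960)

In pixels the canvas is 85.9 × 600 = 51540 wide and 62.4 × 600 = 37440 tall.
The lower-right point is two-thirds across and two-thirds down:
x = 2 × 51540/3 ≈ 34360; y = 2 × 37440/3 ≈ 24960.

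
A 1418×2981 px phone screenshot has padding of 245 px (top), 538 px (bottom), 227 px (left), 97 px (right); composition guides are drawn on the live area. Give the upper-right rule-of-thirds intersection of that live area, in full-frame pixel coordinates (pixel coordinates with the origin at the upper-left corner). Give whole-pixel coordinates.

Content width = 1418 − 227 − 97 = 1094 px; content height = 2981 − 245 − 538 = 2198 px.
Upper-right is two-thirds across and one-third down within the live area.
x = 227 + 2 × 1094/3 = 227 + 729.33 ≈ 956
y = 245 + 1 × 2198/3 = 245 + 732.67 ≈ 978

(956, 978)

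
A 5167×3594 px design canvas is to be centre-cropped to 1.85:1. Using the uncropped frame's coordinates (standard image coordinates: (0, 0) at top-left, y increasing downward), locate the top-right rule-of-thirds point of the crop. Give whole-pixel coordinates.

x = 3445 px, y = 1332 px

5167/3594 < 1.85/1, so the 1.85:1 crop keeps the full width 5167 and trims height to 5167 × 1/1.85 = 2792.97 px.
Top offset = (3594 − 2792.97)/2 = 400.51 px; left offset = 0.
Top-right is two-thirds across and one-third down within the crop:
x = 0.00 + 2 × 5167.00/3 ≈ 3445; y = 400.51 + 1 × 2792.97/3 ≈ 1332.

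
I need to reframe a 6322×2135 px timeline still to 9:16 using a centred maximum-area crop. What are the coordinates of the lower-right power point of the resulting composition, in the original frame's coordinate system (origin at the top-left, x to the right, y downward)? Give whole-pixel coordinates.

6322/2135 > 9/16, so the 9:16 crop keeps the full height 2135 and trims width to 2135 × 9/16 = 1200.94 px.
Left offset = (6322 − 1200.94)/2 = 2560.53 px; top offset = 0.
Lower-right is two-thirds across and two-thirds down within the crop:
x = 2560.53 + 2 × 1200.94/3 ≈ 3361; y = 0.00 + 2 × 2135.00/3 ≈ 1423.

(3361, 1423)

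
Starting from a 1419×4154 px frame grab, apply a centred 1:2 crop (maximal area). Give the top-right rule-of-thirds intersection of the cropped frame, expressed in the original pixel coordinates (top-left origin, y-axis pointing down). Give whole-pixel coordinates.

1419/4154 < 1/2, so the 1:2 crop keeps the full width 1419 and trims height to 1419 × 2/1 = 2838.00 px.
Top offset = (4154 − 2838.00)/2 = 658.00 px; left offset = 0.
Top-right is two-thirds across and one-third down within the crop:
x = 0.00 + 2 × 1419.00/3 ≈ 946; y = 658.00 + 1 × 2838.00/3 ≈ 1604.

(946, 1604)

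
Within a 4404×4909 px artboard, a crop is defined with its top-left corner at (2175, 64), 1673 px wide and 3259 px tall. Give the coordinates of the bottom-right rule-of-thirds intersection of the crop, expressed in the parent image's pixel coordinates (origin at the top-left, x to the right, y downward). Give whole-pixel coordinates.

(3290, 2237)

One third of the crop width 1673 is 557.67 px.
One third of the crop height 3259 is 1086.33 px.
The bottom-right point is two-thirds across and two-thirds down within the crop:
x = 2175 + 2 × 557.67 ≈ 3290; y = 64 + 2 × 1086.33 ≈ 2237.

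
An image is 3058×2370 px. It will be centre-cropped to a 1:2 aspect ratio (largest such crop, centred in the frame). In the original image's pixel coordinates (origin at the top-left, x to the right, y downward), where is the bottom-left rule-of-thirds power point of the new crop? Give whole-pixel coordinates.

x = 1332 px, y = 1580 px

3058/2370 > 1/2, so the 1:2 crop keeps the full height 2370 and trims width to 2370 × 1/2 = 1185.00 px.
Left offset = (3058 − 1185.00)/2 = 936.50 px; top offset = 0.
Bottom-left is one-third across and two-thirds down within the crop:
x = 936.50 + 1 × 1185.00/3 ≈ 1332; y = 0.00 + 2 × 2370.00/3 ≈ 1580.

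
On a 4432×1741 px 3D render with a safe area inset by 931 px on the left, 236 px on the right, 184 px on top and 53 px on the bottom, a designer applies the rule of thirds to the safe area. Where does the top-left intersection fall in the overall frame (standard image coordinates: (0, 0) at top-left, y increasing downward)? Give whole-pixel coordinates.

Content width = 4432 − 931 − 236 = 3265 px; content height = 1741 − 184 − 53 = 1504 px.
Top-left is one-third across and one-third down within the safe area.
x = 931 + 1 × 3265/3 = 931 + 1088.33 ≈ 2019
y = 184 + 1 × 1504/3 = 184 + 501.33 ≈ 685

x = 2019 px, y = 685 px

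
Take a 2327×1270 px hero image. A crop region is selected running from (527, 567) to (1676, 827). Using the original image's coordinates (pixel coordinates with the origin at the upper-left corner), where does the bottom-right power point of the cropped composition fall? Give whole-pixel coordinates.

Crop width = 1676 − 527 = 1149 px; one third is 383.00 px.
Crop height = 827 − 567 = 260 px; one third is 86.67 px.
The bottom-right point is two-thirds across and two-thirds down within the crop:
x = 527 + 2 × 383.00 ≈ 1293; y = 567 + 2 × 86.67 ≈ 740.

(1293, 740)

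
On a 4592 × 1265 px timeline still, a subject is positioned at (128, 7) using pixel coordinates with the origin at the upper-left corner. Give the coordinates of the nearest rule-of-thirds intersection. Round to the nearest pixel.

Third lines: x ∈ {1531, 3061}, y ∈ {422, 843}.
128 is closer to x = 1531; 7 is closer to y = 422.
So the nearest intersection is the upper-left power point.

x = 1531 px, y = 422 px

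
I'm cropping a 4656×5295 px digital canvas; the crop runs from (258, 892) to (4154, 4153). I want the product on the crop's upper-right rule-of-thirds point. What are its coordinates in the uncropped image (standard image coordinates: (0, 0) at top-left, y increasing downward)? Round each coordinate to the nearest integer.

Crop width = 4154 − 258 = 3896 px; one third is 1298.67 px.
Crop height = 4153 − 892 = 3261 px; one third is 1087.00 px.
The upper-right point is two-thirds across and one-third down within the crop:
x = 258 + 2 × 1298.67 ≈ 2855; y = 892 + 1 × 1087.00 ≈ 1979.

(2855, 1979)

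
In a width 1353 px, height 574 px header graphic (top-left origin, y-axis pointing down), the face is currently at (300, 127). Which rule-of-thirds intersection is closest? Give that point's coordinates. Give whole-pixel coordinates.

x = 451 px, y = 191 px

Third lines: x ∈ {451, 902}, y ∈ {191, 383}.
300 is closer to x = 451; 127 is closer to y = 191.
So the nearest intersection is the upper-left power point.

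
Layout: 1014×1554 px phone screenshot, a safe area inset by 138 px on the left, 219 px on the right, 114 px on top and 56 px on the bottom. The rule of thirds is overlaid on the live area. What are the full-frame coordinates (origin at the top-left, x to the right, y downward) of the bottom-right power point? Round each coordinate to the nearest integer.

Content width = 1014 − 138 − 219 = 657 px; content height = 1554 − 114 − 56 = 1384 px.
Bottom-right is two-thirds across and two-thirds down within the live area.
x = 138 + 2 × 657/3 = 138 + 438.00 ≈ 576
y = 114 + 2 × 1384/3 = 114 + 922.67 ≈ 1037

(576, 1037)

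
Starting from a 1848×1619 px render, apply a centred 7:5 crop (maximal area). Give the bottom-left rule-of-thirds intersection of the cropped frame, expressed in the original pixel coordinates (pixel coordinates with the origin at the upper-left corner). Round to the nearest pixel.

(616, 1030)

1848/1619 < 7/5, so the 7:5 crop keeps the full width 1848 and trims height to 1848 × 5/7 = 1320.00 px.
Top offset = (1619 − 1320.00)/2 = 149.50 px; left offset = 0.
Bottom-left is one-third across and two-thirds down within the crop:
x = 0.00 + 1 × 1848.00/3 ≈ 616; y = 149.50 + 2 × 1320.00/3 ≈ 1030.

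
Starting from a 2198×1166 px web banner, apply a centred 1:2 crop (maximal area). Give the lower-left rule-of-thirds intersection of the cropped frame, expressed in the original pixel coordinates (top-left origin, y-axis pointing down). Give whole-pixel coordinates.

x = 1002 px, y = 777 px

2198/1166 > 1/2, so the 1:2 crop keeps the full height 1166 and trims width to 1166 × 1/2 = 583.00 px.
Left offset = (2198 − 583.00)/2 = 807.50 px; top offset = 0.
Lower-left is one-third across and two-thirds down within the crop:
x = 807.50 + 1 × 583.00/3 ≈ 1002; y = 0.00 + 2 × 1166.00/3 ≈ 777.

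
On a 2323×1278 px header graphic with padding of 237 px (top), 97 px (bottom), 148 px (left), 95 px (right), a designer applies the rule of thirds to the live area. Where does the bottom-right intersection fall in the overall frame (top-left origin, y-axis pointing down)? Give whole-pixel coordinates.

Content width = 2323 − 148 − 95 = 2080 px; content height = 1278 − 237 − 97 = 944 px.
Bottom-right is two-thirds across and two-thirds down within the live area.
x = 148 + 2 × 2080/3 = 148 + 1386.67 ≈ 1535
y = 237 + 2 × 944/3 = 237 + 629.33 ≈ 866

(1535, 866)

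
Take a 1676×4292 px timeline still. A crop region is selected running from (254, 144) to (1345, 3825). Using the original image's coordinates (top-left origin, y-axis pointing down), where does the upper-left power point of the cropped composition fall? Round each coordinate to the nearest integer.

x = 618 px, y = 1371 px

Crop width = 1345 − 254 = 1091 px; one third is 363.67 px.
Crop height = 3825 − 144 = 3681 px; one third is 1227.00 px.
The upper-left point is one-third across and one-third down within the crop:
x = 254 + 1 × 363.67 ≈ 618; y = 144 + 1 × 1227.00 ≈ 1371.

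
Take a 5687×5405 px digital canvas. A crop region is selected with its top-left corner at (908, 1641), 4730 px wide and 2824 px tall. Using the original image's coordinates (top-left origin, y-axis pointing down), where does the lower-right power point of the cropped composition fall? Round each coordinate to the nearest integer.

One third of the crop width 4730 is 1576.67 px.
One third of the crop height 2824 is 941.33 px.
The lower-right point is two-thirds across and two-thirds down within the crop:
x = 908 + 2 × 1576.67 ≈ 4061; y = 1641 + 2 × 941.33 ≈ 3524.

(4061, 3524)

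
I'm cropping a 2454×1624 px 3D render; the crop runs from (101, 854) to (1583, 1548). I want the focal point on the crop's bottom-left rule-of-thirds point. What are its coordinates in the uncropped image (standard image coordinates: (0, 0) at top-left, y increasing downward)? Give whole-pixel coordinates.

(595, 1317)

Crop width = 1583 − 101 = 1482 px; one third is 494.00 px.
Crop height = 1548 − 854 = 694 px; one third is 231.33 px.
The bottom-left point is one-third across and two-thirds down within the crop:
x = 101 + 1 × 494.00 ≈ 595; y = 854 + 2 × 231.33 ≈ 1317.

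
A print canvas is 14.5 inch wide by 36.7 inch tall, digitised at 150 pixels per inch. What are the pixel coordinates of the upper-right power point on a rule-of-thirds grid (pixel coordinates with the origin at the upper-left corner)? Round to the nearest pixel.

In pixels the canvas is 14.5 × 150 = 2175 wide and 36.7 × 150 = 5505 tall.
The upper-right point is two-thirds across and one-third down:
x = 2 × 2175/3 ≈ 1450; y = 1 × 5505/3 ≈ 1835.

(1450, 1835)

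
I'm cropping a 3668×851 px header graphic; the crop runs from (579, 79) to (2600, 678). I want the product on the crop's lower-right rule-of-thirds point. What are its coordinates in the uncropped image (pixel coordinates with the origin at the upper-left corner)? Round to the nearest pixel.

Crop width = 2600 − 579 = 2021 px; one third is 673.67 px.
Crop height = 678 − 79 = 599 px; one third is 199.67 px.
The lower-right point is two-thirds across and two-thirds down within the crop:
x = 579 + 2 × 673.67 ≈ 1926; y = 79 + 2 × 199.67 ≈ 478.

(1926, 478)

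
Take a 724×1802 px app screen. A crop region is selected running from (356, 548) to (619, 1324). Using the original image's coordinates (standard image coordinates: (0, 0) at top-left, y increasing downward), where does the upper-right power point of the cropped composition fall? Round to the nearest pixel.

(531, 807)

Crop width = 619 − 356 = 263 px; one third is 87.67 px.
Crop height = 1324 − 548 = 776 px; one third is 258.67 px.
The upper-right point is two-thirds across and one-third down within the crop:
x = 356 + 2 × 87.67 ≈ 531; y = 548 + 1 × 258.67 ≈ 807.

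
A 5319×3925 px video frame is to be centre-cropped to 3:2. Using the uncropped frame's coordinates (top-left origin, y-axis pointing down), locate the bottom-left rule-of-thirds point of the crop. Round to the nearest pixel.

x = 1773 px, y = 2554 px

5319/3925 < 3/2, so the 3:2 crop keeps the full width 5319 and trims height to 5319 × 2/3 = 3546.00 px.
Top offset = (3925 − 3546.00)/2 = 189.50 px; left offset = 0.
Bottom-left is one-third across and two-thirds down within the crop:
x = 0.00 + 1 × 5319.00/3 ≈ 1773; y = 189.50 + 2 × 3546.00/3 ≈ 2554.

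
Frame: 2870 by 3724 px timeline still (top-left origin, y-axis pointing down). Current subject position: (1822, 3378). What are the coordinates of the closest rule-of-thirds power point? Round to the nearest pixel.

x = 1913 px, y = 2483 px

Third lines: x ∈ {957, 1913}, y ∈ {1241, 2483}.
1822 is closer to x = 1913; 3378 is closer to y = 2483.
So the nearest intersection is the lower-right power point.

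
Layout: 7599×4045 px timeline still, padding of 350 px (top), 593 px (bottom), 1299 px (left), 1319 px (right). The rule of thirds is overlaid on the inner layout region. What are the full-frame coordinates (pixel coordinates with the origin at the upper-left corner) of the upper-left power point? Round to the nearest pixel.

x = 2959 px, y = 1384 px

Content width = 7599 − 1299 − 1319 = 4981 px; content height = 4045 − 350 − 593 = 3102 px.
Upper-left is one-third across and one-third down within the inner layout region.
x = 1299 + 1 × 4981/3 = 1299 + 1660.33 ≈ 2959
y = 350 + 1 × 3102/3 = 350 + 1034.00 ≈ 1384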